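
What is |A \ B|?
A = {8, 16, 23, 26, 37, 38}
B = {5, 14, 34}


Set A = {8, 16, 23, 26, 37, 38}
Set B = {5, 14, 34}
A \ B = {8, 16, 23, 26, 37, 38}
|A \ B| = 6

6


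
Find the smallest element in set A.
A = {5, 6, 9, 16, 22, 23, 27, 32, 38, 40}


Set A = {5, 6, 9, 16, 22, 23, 27, 32, 38, 40}
Elements in ascending order: 5, 6, 9, 16, 22, 23, 27, 32, 38, 40
The smallest element is 5.

5


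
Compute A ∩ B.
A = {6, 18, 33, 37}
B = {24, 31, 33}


Set A = {6, 18, 33, 37}
Set B = {24, 31, 33}
A ∩ B includes only elements in both sets.
Check each element of A against B:
6 ✗, 18 ✗, 33 ✓, 37 ✗
A ∩ B = {33}

{33}


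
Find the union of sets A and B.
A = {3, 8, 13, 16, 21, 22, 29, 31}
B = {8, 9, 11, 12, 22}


Set A = {3, 8, 13, 16, 21, 22, 29, 31}
Set B = {8, 9, 11, 12, 22}
A ∪ B includes all elements in either set.
Elements from A: {3, 8, 13, 16, 21, 22, 29, 31}
Elements from B not already included: {9, 11, 12}
A ∪ B = {3, 8, 9, 11, 12, 13, 16, 21, 22, 29, 31}

{3, 8, 9, 11, 12, 13, 16, 21, 22, 29, 31}


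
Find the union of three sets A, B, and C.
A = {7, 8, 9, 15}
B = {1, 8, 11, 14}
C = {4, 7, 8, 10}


Set A = {7, 8, 9, 15}
Set B = {1, 8, 11, 14}
Set C = {4, 7, 8, 10}
First, A ∪ B = {1, 7, 8, 9, 11, 14, 15}
Then, (A ∪ B) ∪ C = {1, 4, 7, 8, 9, 10, 11, 14, 15}

{1, 4, 7, 8, 9, 10, 11, 14, 15}


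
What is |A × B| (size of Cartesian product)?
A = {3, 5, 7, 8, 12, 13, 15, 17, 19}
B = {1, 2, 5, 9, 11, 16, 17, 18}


Set A = {3, 5, 7, 8, 12, 13, 15, 17, 19} has 9 elements.
Set B = {1, 2, 5, 9, 11, 16, 17, 18} has 8 elements.
|A × B| = |A| × |B| = 9 × 8 = 72

72


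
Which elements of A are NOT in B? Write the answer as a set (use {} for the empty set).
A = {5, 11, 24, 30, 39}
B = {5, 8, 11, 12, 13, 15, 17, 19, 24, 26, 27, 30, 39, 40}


Set A = {5, 11, 24, 30, 39}
Set B = {5, 8, 11, 12, 13, 15, 17, 19, 24, 26, 27, 30, 39, 40}
Check each element of A against B:
5 ∈ B, 11 ∈ B, 24 ∈ B, 30 ∈ B, 39 ∈ B
Elements of A not in B: {}

{}


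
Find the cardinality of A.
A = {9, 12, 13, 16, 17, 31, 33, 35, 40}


Set A = {9, 12, 13, 16, 17, 31, 33, 35, 40}
Listing elements: 9, 12, 13, 16, 17, 31, 33, 35, 40
Counting: 9 elements
|A| = 9

9


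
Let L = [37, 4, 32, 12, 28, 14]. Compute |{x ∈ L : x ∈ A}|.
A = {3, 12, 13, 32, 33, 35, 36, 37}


Set A = {3, 12, 13, 32, 33, 35, 36, 37}
Candidates: [37, 4, 32, 12, 28, 14]
Check each candidate:
37 ∈ A, 4 ∉ A, 32 ∈ A, 12 ∈ A, 28 ∉ A, 14 ∉ A
Count of candidates in A: 3

3


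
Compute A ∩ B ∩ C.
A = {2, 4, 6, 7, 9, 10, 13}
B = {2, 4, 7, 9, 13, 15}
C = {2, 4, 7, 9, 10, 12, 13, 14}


Set A = {2, 4, 6, 7, 9, 10, 13}
Set B = {2, 4, 7, 9, 13, 15}
Set C = {2, 4, 7, 9, 10, 12, 13, 14}
First, A ∩ B = {2, 4, 7, 9, 13}
Then, (A ∩ B) ∩ C = {2, 4, 7, 9, 13}

{2, 4, 7, 9, 13}


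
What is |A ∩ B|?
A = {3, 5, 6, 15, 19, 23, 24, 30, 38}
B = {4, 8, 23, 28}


Set A = {3, 5, 6, 15, 19, 23, 24, 30, 38}
Set B = {4, 8, 23, 28}
A ∩ B = {23}
|A ∩ B| = 1

1


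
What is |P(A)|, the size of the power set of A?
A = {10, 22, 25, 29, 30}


Set A = {10, 22, 25, 29, 30}
|A| = 5
The power set P(A) contains all subsets of A.
|P(A)| = 2^|A| = 2^5 = 32

32


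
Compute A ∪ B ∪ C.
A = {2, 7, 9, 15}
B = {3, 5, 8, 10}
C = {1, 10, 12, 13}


Set A = {2, 7, 9, 15}
Set B = {3, 5, 8, 10}
Set C = {1, 10, 12, 13}
First, A ∪ B = {2, 3, 5, 7, 8, 9, 10, 15}
Then, (A ∪ B) ∪ C = {1, 2, 3, 5, 7, 8, 9, 10, 12, 13, 15}

{1, 2, 3, 5, 7, 8, 9, 10, 12, 13, 15}


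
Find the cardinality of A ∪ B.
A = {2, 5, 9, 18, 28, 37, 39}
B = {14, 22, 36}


Set A = {2, 5, 9, 18, 28, 37, 39}, |A| = 7
Set B = {14, 22, 36}, |B| = 3
A ∩ B = {}, |A ∩ B| = 0
|A ∪ B| = |A| + |B| - |A ∩ B| = 7 + 3 - 0 = 10

10


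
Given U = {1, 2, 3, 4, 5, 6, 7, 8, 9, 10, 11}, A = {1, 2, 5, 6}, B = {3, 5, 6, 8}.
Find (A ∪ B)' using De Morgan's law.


U = {1, 2, 3, 4, 5, 6, 7, 8, 9, 10, 11}
A = {1, 2, 5, 6}, B = {3, 5, 6, 8}
A ∪ B = {1, 2, 3, 5, 6, 8}
(A ∪ B)' = U \ (A ∪ B) = {4, 7, 9, 10, 11}
Verification via A' ∩ B': A' = {3, 4, 7, 8, 9, 10, 11}, B' = {1, 2, 4, 7, 9, 10, 11}
A' ∩ B' = {4, 7, 9, 10, 11} ✓

{4, 7, 9, 10, 11}


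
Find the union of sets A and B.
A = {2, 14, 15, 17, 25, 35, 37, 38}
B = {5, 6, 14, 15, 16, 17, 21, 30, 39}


Set A = {2, 14, 15, 17, 25, 35, 37, 38}
Set B = {5, 6, 14, 15, 16, 17, 21, 30, 39}
A ∪ B includes all elements in either set.
Elements from A: {2, 14, 15, 17, 25, 35, 37, 38}
Elements from B not already included: {5, 6, 16, 21, 30, 39}
A ∪ B = {2, 5, 6, 14, 15, 16, 17, 21, 25, 30, 35, 37, 38, 39}

{2, 5, 6, 14, 15, 16, 17, 21, 25, 30, 35, 37, 38, 39}


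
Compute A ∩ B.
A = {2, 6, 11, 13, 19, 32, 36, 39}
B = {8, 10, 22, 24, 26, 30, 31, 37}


Set A = {2, 6, 11, 13, 19, 32, 36, 39}
Set B = {8, 10, 22, 24, 26, 30, 31, 37}
A ∩ B includes only elements in both sets.
Check each element of A against B:
2 ✗, 6 ✗, 11 ✗, 13 ✗, 19 ✗, 32 ✗, 36 ✗, 39 ✗
A ∩ B = {}

{}


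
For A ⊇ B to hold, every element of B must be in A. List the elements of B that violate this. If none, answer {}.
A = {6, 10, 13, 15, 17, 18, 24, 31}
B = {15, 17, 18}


Set A = {6, 10, 13, 15, 17, 18, 24, 31}
Set B = {15, 17, 18}
Check each element of B against A:
15 ∈ A, 17 ∈ A, 18 ∈ A
Elements of B not in A: {}

{}


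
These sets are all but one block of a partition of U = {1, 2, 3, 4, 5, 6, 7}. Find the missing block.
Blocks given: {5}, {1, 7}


U = {1, 2, 3, 4, 5, 6, 7}
Shown blocks: {5}, {1, 7}
A partition's blocks are pairwise disjoint and cover U, so the missing block = U \ (union of shown blocks).
Union of shown blocks: {1, 5, 7}
Missing block = U \ (union) = {2, 3, 4, 6}

{2, 3, 4, 6}


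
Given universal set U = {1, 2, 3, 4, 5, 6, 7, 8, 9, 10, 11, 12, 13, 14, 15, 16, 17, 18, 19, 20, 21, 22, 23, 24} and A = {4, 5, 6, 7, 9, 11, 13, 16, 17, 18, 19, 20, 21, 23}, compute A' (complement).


Universal set U = {1, 2, 3, 4, 5, 6, 7, 8, 9, 10, 11, 12, 13, 14, 15, 16, 17, 18, 19, 20, 21, 22, 23, 24}
Set A = {4, 5, 6, 7, 9, 11, 13, 16, 17, 18, 19, 20, 21, 23}
A' = U \ A = elements in U but not in A
Checking each element of U:
1 (not in A, include), 2 (not in A, include), 3 (not in A, include), 4 (in A, exclude), 5 (in A, exclude), 6 (in A, exclude), 7 (in A, exclude), 8 (not in A, include), 9 (in A, exclude), 10 (not in A, include), 11 (in A, exclude), 12 (not in A, include), 13 (in A, exclude), 14 (not in A, include), 15 (not in A, include), 16 (in A, exclude), 17 (in A, exclude), 18 (in A, exclude), 19 (in A, exclude), 20 (in A, exclude), 21 (in A, exclude), 22 (not in A, include), 23 (in A, exclude), 24 (not in A, include)
A' = {1, 2, 3, 8, 10, 12, 14, 15, 22, 24}

{1, 2, 3, 8, 10, 12, 14, 15, 22, 24}


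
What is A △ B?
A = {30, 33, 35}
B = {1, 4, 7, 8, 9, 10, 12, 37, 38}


Set A = {30, 33, 35}
Set B = {1, 4, 7, 8, 9, 10, 12, 37, 38}
A △ B = (A \ B) ∪ (B \ A)
Elements in A but not B: {30, 33, 35}
Elements in B but not A: {1, 4, 7, 8, 9, 10, 12, 37, 38}
A △ B = {1, 4, 7, 8, 9, 10, 12, 30, 33, 35, 37, 38}

{1, 4, 7, 8, 9, 10, 12, 30, 33, 35, 37, 38}


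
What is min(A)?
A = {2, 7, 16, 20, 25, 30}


Set A = {2, 7, 16, 20, 25, 30}
Elements in ascending order: 2, 7, 16, 20, 25, 30
The smallest element is 2.

2


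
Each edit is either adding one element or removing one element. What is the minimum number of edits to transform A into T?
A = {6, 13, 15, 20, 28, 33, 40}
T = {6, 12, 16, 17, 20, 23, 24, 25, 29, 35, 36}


Set A = {6, 13, 15, 20, 28, 33, 40}
Set T = {6, 12, 16, 17, 20, 23, 24, 25, 29, 35, 36}
Elements to remove from A (in A, not in T): {13, 15, 28, 33, 40} → 5 removals
Elements to add to A (in T, not in A): {12, 16, 17, 23, 24, 25, 29, 35, 36} → 9 additions
Total edits = 5 + 9 = 14

14


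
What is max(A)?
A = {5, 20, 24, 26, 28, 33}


Set A = {5, 20, 24, 26, 28, 33}
Elements in ascending order: 5, 20, 24, 26, 28, 33
The largest element is 33.

33


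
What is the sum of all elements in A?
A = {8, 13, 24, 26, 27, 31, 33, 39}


Set A = {8, 13, 24, 26, 27, 31, 33, 39}
Sum = 8 + 13 + 24 + 26 + 27 + 31 + 33 + 39 = 201

201


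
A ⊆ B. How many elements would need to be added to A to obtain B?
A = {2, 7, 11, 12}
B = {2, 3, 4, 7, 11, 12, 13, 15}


Set A = {2, 7, 11, 12}, |A| = 4
Set B = {2, 3, 4, 7, 11, 12, 13, 15}, |B| = 8
Since A ⊆ B: B \ A = {3, 4, 13, 15}
|B| - |A| = 8 - 4 = 4

4


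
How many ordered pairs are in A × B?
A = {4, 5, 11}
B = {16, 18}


Set A = {4, 5, 11} has 3 elements.
Set B = {16, 18} has 2 elements.
|A × B| = |A| × |B| = 3 × 2 = 6

6


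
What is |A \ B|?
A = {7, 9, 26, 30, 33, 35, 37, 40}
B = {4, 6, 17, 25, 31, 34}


Set A = {7, 9, 26, 30, 33, 35, 37, 40}
Set B = {4, 6, 17, 25, 31, 34}
A \ B = {7, 9, 26, 30, 33, 35, 37, 40}
|A \ B| = 8

8


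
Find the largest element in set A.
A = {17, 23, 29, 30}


Set A = {17, 23, 29, 30}
Elements in ascending order: 17, 23, 29, 30
The largest element is 30.

30


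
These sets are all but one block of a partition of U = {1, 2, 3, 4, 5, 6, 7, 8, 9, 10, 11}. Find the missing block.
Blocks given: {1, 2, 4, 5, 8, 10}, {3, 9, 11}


U = {1, 2, 3, 4, 5, 6, 7, 8, 9, 10, 11}
Shown blocks: {1, 2, 4, 5, 8, 10}, {3, 9, 11}
A partition's blocks are pairwise disjoint and cover U, so the missing block = U \ (union of shown blocks).
Union of shown blocks: {1, 2, 3, 4, 5, 8, 9, 10, 11}
Missing block = U \ (union) = {6, 7}

{6, 7}


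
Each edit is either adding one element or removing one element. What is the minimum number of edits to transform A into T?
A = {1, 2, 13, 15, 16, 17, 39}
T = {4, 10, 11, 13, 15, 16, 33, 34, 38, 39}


Set A = {1, 2, 13, 15, 16, 17, 39}
Set T = {4, 10, 11, 13, 15, 16, 33, 34, 38, 39}
Elements to remove from A (in A, not in T): {1, 2, 17} → 3 removals
Elements to add to A (in T, not in A): {4, 10, 11, 33, 34, 38} → 6 additions
Total edits = 3 + 6 = 9

9


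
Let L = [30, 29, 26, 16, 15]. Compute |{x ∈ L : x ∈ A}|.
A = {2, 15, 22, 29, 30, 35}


Set A = {2, 15, 22, 29, 30, 35}
Candidates: [30, 29, 26, 16, 15]
Check each candidate:
30 ∈ A, 29 ∈ A, 26 ∉ A, 16 ∉ A, 15 ∈ A
Count of candidates in A: 3

3


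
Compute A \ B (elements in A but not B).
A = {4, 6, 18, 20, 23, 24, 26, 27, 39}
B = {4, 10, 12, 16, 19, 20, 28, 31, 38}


Set A = {4, 6, 18, 20, 23, 24, 26, 27, 39}
Set B = {4, 10, 12, 16, 19, 20, 28, 31, 38}
A \ B includes elements in A that are not in B.
Check each element of A:
4 (in B, remove), 6 (not in B, keep), 18 (not in B, keep), 20 (in B, remove), 23 (not in B, keep), 24 (not in B, keep), 26 (not in B, keep), 27 (not in B, keep), 39 (not in B, keep)
A \ B = {6, 18, 23, 24, 26, 27, 39}

{6, 18, 23, 24, 26, 27, 39}


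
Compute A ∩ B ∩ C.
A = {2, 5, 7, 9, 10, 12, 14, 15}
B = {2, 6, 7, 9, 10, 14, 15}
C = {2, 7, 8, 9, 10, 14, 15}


Set A = {2, 5, 7, 9, 10, 12, 14, 15}
Set B = {2, 6, 7, 9, 10, 14, 15}
Set C = {2, 7, 8, 9, 10, 14, 15}
First, A ∩ B = {2, 7, 9, 10, 14, 15}
Then, (A ∩ B) ∩ C = {2, 7, 9, 10, 14, 15}

{2, 7, 9, 10, 14, 15}


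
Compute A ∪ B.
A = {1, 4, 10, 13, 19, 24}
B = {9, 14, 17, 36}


Set A = {1, 4, 10, 13, 19, 24}
Set B = {9, 14, 17, 36}
A ∪ B includes all elements in either set.
Elements from A: {1, 4, 10, 13, 19, 24}
Elements from B not already included: {9, 14, 17, 36}
A ∪ B = {1, 4, 9, 10, 13, 14, 17, 19, 24, 36}

{1, 4, 9, 10, 13, 14, 17, 19, 24, 36}


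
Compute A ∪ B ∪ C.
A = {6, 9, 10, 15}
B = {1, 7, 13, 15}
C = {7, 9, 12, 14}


Set A = {6, 9, 10, 15}
Set B = {1, 7, 13, 15}
Set C = {7, 9, 12, 14}
First, A ∪ B = {1, 6, 7, 9, 10, 13, 15}
Then, (A ∪ B) ∪ C = {1, 6, 7, 9, 10, 12, 13, 14, 15}

{1, 6, 7, 9, 10, 12, 13, 14, 15}


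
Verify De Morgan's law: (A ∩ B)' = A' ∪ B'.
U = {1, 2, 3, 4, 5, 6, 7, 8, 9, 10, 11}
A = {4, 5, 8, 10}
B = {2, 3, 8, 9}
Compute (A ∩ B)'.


U = {1, 2, 3, 4, 5, 6, 7, 8, 9, 10, 11}
A = {4, 5, 8, 10}, B = {2, 3, 8, 9}
A ∩ B = {8}
(A ∩ B)' = U \ (A ∩ B) = {1, 2, 3, 4, 5, 6, 7, 9, 10, 11}
Verification via A' ∪ B': A' = {1, 2, 3, 6, 7, 9, 11}, B' = {1, 4, 5, 6, 7, 10, 11}
A' ∪ B' = {1, 2, 3, 4, 5, 6, 7, 9, 10, 11} ✓

{1, 2, 3, 4, 5, 6, 7, 9, 10, 11}


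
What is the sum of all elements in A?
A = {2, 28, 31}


Set A = {2, 28, 31}
Sum = 2 + 28 + 31 = 61

61


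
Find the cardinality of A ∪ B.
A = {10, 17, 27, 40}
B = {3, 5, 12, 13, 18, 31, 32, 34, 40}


Set A = {10, 17, 27, 40}, |A| = 4
Set B = {3, 5, 12, 13, 18, 31, 32, 34, 40}, |B| = 9
A ∩ B = {40}, |A ∩ B| = 1
|A ∪ B| = |A| + |B| - |A ∩ B| = 4 + 9 - 1 = 12

12


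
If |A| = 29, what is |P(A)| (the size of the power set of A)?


The set has 29 elements.
The power set contains all possible subsets.
|P(A)| = 2^|A| = 2^29 = 536870912

536870912


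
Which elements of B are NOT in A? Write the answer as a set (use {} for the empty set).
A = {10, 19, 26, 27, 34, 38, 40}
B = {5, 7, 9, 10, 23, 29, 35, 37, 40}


Set A = {10, 19, 26, 27, 34, 38, 40}
Set B = {5, 7, 9, 10, 23, 29, 35, 37, 40}
Check each element of B against A:
5 ∉ A (include), 7 ∉ A (include), 9 ∉ A (include), 10 ∈ A, 23 ∉ A (include), 29 ∉ A (include), 35 ∉ A (include), 37 ∉ A (include), 40 ∈ A
Elements of B not in A: {5, 7, 9, 23, 29, 35, 37}

{5, 7, 9, 23, 29, 35, 37}


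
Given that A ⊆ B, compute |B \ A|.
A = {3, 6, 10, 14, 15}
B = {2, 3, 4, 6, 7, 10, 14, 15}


Set A = {3, 6, 10, 14, 15}, |A| = 5
Set B = {2, 3, 4, 6, 7, 10, 14, 15}, |B| = 8
Since A ⊆ B: B \ A = {2, 4, 7}
|B| - |A| = 8 - 5 = 3

3


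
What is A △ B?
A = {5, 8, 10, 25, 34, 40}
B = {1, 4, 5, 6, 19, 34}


Set A = {5, 8, 10, 25, 34, 40}
Set B = {1, 4, 5, 6, 19, 34}
A △ B = (A \ B) ∪ (B \ A)
Elements in A but not B: {8, 10, 25, 40}
Elements in B but not A: {1, 4, 6, 19}
A △ B = {1, 4, 6, 8, 10, 19, 25, 40}

{1, 4, 6, 8, 10, 19, 25, 40}


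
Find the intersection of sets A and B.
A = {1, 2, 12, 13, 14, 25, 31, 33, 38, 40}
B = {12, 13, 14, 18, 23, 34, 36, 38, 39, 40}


Set A = {1, 2, 12, 13, 14, 25, 31, 33, 38, 40}
Set B = {12, 13, 14, 18, 23, 34, 36, 38, 39, 40}
A ∩ B includes only elements in both sets.
Check each element of A against B:
1 ✗, 2 ✗, 12 ✓, 13 ✓, 14 ✓, 25 ✗, 31 ✗, 33 ✗, 38 ✓, 40 ✓
A ∩ B = {12, 13, 14, 38, 40}

{12, 13, 14, 38, 40}


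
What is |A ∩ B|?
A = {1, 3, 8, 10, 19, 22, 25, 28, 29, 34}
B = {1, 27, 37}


Set A = {1, 3, 8, 10, 19, 22, 25, 28, 29, 34}
Set B = {1, 27, 37}
A ∩ B = {1}
|A ∩ B| = 1

1


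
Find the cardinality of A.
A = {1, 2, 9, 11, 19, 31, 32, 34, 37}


Set A = {1, 2, 9, 11, 19, 31, 32, 34, 37}
Listing elements: 1, 2, 9, 11, 19, 31, 32, 34, 37
Counting: 9 elements
|A| = 9

9


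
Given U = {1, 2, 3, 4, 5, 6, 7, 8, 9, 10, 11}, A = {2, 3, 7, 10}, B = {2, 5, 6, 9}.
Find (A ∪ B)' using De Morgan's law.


U = {1, 2, 3, 4, 5, 6, 7, 8, 9, 10, 11}
A = {2, 3, 7, 10}, B = {2, 5, 6, 9}
A ∪ B = {2, 3, 5, 6, 7, 9, 10}
(A ∪ B)' = U \ (A ∪ B) = {1, 4, 8, 11}
Verification via A' ∩ B': A' = {1, 4, 5, 6, 8, 9, 11}, B' = {1, 3, 4, 7, 8, 10, 11}
A' ∩ B' = {1, 4, 8, 11} ✓

{1, 4, 8, 11}


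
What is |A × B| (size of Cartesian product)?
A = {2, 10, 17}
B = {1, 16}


Set A = {2, 10, 17} has 3 elements.
Set B = {1, 16} has 2 elements.
|A × B| = |A| × |B| = 3 × 2 = 6

6


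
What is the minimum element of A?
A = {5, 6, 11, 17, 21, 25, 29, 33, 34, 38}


Set A = {5, 6, 11, 17, 21, 25, 29, 33, 34, 38}
Elements in ascending order: 5, 6, 11, 17, 21, 25, 29, 33, 34, 38
The smallest element is 5.

5


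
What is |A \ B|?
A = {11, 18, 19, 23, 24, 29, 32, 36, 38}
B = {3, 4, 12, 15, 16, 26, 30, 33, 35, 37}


Set A = {11, 18, 19, 23, 24, 29, 32, 36, 38}
Set B = {3, 4, 12, 15, 16, 26, 30, 33, 35, 37}
A \ B = {11, 18, 19, 23, 24, 29, 32, 36, 38}
|A \ B| = 9

9


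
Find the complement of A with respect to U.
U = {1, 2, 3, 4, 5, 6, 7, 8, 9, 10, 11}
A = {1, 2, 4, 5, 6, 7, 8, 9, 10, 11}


Universal set U = {1, 2, 3, 4, 5, 6, 7, 8, 9, 10, 11}
Set A = {1, 2, 4, 5, 6, 7, 8, 9, 10, 11}
A' = U \ A = elements in U but not in A
Checking each element of U:
1 (in A, exclude), 2 (in A, exclude), 3 (not in A, include), 4 (in A, exclude), 5 (in A, exclude), 6 (in A, exclude), 7 (in A, exclude), 8 (in A, exclude), 9 (in A, exclude), 10 (in A, exclude), 11 (in A, exclude)
A' = {3}

{3}


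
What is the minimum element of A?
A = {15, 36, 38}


Set A = {15, 36, 38}
Elements in ascending order: 15, 36, 38
The smallest element is 15.

15


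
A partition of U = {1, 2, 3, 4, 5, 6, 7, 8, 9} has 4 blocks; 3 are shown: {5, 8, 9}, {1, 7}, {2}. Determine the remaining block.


U = {1, 2, 3, 4, 5, 6, 7, 8, 9}
Shown blocks: {5, 8, 9}, {1, 7}, {2}
A partition's blocks are pairwise disjoint and cover U, so the missing block = U \ (union of shown blocks).
Union of shown blocks: {1, 2, 5, 7, 8, 9}
Missing block = U \ (union) = {3, 4, 6}

{3, 4, 6}


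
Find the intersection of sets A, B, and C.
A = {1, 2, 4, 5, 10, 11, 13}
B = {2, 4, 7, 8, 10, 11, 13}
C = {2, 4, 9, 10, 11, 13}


Set A = {1, 2, 4, 5, 10, 11, 13}
Set B = {2, 4, 7, 8, 10, 11, 13}
Set C = {2, 4, 9, 10, 11, 13}
First, A ∩ B = {2, 4, 10, 11, 13}
Then, (A ∩ B) ∩ C = {2, 4, 10, 11, 13}

{2, 4, 10, 11, 13}


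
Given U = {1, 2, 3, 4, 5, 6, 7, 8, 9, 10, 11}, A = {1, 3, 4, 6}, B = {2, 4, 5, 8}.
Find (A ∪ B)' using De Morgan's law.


U = {1, 2, 3, 4, 5, 6, 7, 8, 9, 10, 11}
A = {1, 3, 4, 6}, B = {2, 4, 5, 8}
A ∪ B = {1, 2, 3, 4, 5, 6, 8}
(A ∪ B)' = U \ (A ∪ B) = {7, 9, 10, 11}
Verification via A' ∩ B': A' = {2, 5, 7, 8, 9, 10, 11}, B' = {1, 3, 6, 7, 9, 10, 11}
A' ∩ B' = {7, 9, 10, 11} ✓

{7, 9, 10, 11}


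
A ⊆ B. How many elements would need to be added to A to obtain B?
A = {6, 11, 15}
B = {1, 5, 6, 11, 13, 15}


Set A = {6, 11, 15}, |A| = 3
Set B = {1, 5, 6, 11, 13, 15}, |B| = 6
Since A ⊆ B: B \ A = {1, 5, 13}
|B| - |A| = 6 - 3 = 3

3


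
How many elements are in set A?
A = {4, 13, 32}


Set A = {4, 13, 32}
Listing elements: 4, 13, 32
Counting: 3 elements
|A| = 3

3


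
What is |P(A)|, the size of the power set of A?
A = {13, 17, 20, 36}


Set A = {13, 17, 20, 36}
|A| = 4
The power set P(A) contains all subsets of A.
|P(A)| = 2^|A| = 2^4 = 16

16


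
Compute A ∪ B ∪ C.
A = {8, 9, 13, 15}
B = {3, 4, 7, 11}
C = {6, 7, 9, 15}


Set A = {8, 9, 13, 15}
Set B = {3, 4, 7, 11}
Set C = {6, 7, 9, 15}
First, A ∪ B = {3, 4, 7, 8, 9, 11, 13, 15}
Then, (A ∪ B) ∪ C = {3, 4, 6, 7, 8, 9, 11, 13, 15}

{3, 4, 6, 7, 8, 9, 11, 13, 15}


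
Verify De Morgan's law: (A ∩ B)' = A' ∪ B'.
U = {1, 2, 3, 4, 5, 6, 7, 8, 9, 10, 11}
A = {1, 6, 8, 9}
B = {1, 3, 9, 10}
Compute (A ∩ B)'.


U = {1, 2, 3, 4, 5, 6, 7, 8, 9, 10, 11}
A = {1, 6, 8, 9}, B = {1, 3, 9, 10}
A ∩ B = {1, 9}
(A ∩ B)' = U \ (A ∩ B) = {2, 3, 4, 5, 6, 7, 8, 10, 11}
Verification via A' ∪ B': A' = {2, 3, 4, 5, 7, 10, 11}, B' = {2, 4, 5, 6, 7, 8, 11}
A' ∪ B' = {2, 3, 4, 5, 6, 7, 8, 10, 11} ✓

{2, 3, 4, 5, 6, 7, 8, 10, 11}


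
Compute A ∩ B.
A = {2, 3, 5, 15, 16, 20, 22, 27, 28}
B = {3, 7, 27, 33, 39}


Set A = {2, 3, 5, 15, 16, 20, 22, 27, 28}
Set B = {3, 7, 27, 33, 39}
A ∩ B includes only elements in both sets.
Check each element of A against B:
2 ✗, 3 ✓, 5 ✗, 15 ✗, 16 ✗, 20 ✗, 22 ✗, 27 ✓, 28 ✗
A ∩ B = {3, 27}

{3, 27}


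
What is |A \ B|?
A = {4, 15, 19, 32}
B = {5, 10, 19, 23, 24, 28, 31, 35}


Set A = {4, 15, 19, 32}
Set B = {5, 10, 19, 23, 24, 28, 31, 35}
A \ B = {4, 15, 32}
|A \ B| = 3

3


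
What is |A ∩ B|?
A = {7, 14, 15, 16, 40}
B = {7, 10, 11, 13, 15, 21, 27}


Set A = {7, 14, 15, 16, 40}
Set B = {7, 10, 11, 13, 15, 21, 27}
A ∩ B = {7, 15}
|A ∩ B| = 2

2


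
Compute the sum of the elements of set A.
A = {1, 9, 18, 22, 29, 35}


Set A = {1, 9, 18, 22, 29, 35}
Sum = 1 + 9 + 18 + 22 + 29 + 35 = 114

114


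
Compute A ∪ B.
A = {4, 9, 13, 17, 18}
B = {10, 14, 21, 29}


Set A = {4, 9, 13, 17, 18}
Set B = {10, 14, 21, 29}
A ∪ B includes all elements in either set.
Elements from A: {4, 9, 13, 17, 18}
Elements from B not already included: {10, 14, 21, 29}
A ∪ B = {4, 9, 10, 13, 14, 17, 18, 21, 29}

{4, 9, 10, 13, 14, 17, 18, 21, 29}


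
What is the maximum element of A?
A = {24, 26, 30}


Set A = {24, 26, 30}
Elements in ascending order: 24, 26, 30
The largest element is 30.

30


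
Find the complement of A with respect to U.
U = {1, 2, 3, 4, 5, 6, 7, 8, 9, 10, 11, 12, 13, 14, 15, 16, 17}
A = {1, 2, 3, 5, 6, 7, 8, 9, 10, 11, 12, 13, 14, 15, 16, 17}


Universal set U = {1, 2, 3, 4, 5, 6, 7, 8, 9, 10, 11, 12, 13, 14, 15, 16, 17}
Set A = {1, 2, 3, 5, 6, 7, 8, 9, 10, 11, 12, 13, 14, 15, 16, 17}
A' = U \ A = elements in U but not in A
Checking each element of U:
1 (in A, exclude), 2 (in A, exclude), 3 (in A, exclude), 4 (not in A, include), 5 (in A, exclude), 6 (in A, exclude), 7 (in A, exclude), 8 (in A, exclude), 9 (in A, exclude), 10 (in A, exclude), 11 (in A, exclude), 12 (in A, exclude), 13 (in A, exclude), 14 (in A, exclude), 15 (in A, exclude), 16 (in A, exclude), 17 (in A, exclude)
A' = {4}

{4}


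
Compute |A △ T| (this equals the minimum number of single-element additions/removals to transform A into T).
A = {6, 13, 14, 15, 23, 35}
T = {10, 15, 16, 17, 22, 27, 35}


Set A = {6, 13, 14, 15, 23, 35}
Set T = {10, 15, 16, 17, 22, 27, 35}
Elements to remove from A (in A, not in T): {6, 13, 14, 23} → 4 removals
Elements to add to A (in T, not in A): {10, 16, 17, 22, 27} → 5 additions
Total edits = 4 + 5 = 9

9


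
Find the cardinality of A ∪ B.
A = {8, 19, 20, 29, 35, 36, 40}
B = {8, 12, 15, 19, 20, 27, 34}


Set A = {8, 19, 20, 29, 35, 36, 40}, |A| = 7
Set B = {8, 12, 15, 19, 20, 27, 34}, |B| = 7
A ∩ B = {8, 19, 20}, |A ∩ B| = 3
|A ∪ B| = |A| + |B| - |A ∩ B| = 7 + 7 - 3 = 11

11


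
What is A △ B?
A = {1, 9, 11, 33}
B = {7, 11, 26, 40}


Set A = {1, 9, 11, 33}
Set B = {7, 11, 26, 40}
A △ B = (A \ B) ∪ (B \ A)
Elements in A but not B: {1, 9, 33}
Elements in B but not A: {7, 26, 40}
A △ B = {1, 7, 9, 26, 33, 40}

{1, 7, 9, 26, 33, 40}


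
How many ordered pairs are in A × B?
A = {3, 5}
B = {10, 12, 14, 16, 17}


Set A = {3, 5} has 2 elements.
Set B = {10, 12, 14, 16, 17} has 5 elements.
|A × B| = |A| × |B| = 2 × 5 = 10

10


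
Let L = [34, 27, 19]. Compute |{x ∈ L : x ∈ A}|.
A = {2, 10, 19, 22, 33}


Set A = {2, 10, 19, 22, 33}
Candidates: [34, 27, 19]
Check each candidate:
34 ∉ A, 27 ∉ A, 19 ∈ A
Count of candidates in A: 1

1


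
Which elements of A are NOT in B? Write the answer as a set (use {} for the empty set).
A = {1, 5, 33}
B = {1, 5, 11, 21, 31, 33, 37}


Set A = {1, 5, 33}
Set B = {1, 5, 11, 21, 31, 33, 37}
Check each element of A against B:
1 ∈ B, 5 ∈ B, 33 ∈ B
Elements of A not in B: {}

{}


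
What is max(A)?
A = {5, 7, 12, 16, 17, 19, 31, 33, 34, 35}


Set A = {5, 7, 12, 16, 17, 19, 31, 33, 34, 35}
Elements in ascending order: 5, 7, 12, 16, 17, 19, 31, 33, 34, 35
The largest element is 35.

35


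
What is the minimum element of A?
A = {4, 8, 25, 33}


Set A = {4, 8, 25, 33}
Elements in ascending order: 4, 8, 25, 33
The smallest element is 4.

4


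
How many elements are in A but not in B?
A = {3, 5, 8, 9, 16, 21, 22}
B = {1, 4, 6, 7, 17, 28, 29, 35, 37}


Set A = {3, 5, 8, 9, 16, 21, 22}
Set B = {1, 4, 6, 7, 17, 28, 29, 35, 37}
A \ B = {3, 5, 8, 9, 16, 21, 22}
|A \ B| = 7

7


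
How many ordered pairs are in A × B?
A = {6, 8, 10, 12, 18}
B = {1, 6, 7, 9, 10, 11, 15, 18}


Set A = {6, 8, 10, 12, 18} has 5 elements.
Set B = {1, 6, 7, 9, 10, 11, 15, 18} has 8 elements.
|A × B| = |A| × |B| = 5 × 8 = 40

40


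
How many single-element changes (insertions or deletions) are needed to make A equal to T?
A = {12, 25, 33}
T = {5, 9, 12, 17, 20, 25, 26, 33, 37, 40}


Set A = {12, 25, 33}
Set T = {5, 9, 12, 17, 20, 25, 26, 33, 37, 40}
Elements to remove from A (in A, not in T): {} → 0 removals
Elements to add to A (in T, not in A): {5, 9, 17, 20, 26, 37, 40} → 7 additions
Total edits = 0 + 7 = 7

7


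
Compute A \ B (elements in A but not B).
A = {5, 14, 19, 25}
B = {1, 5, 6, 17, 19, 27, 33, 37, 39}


Set A = {5, 14, 19, 25}
Set B = {1, 5, 6, 17, 19, 27, 33, 37, 39}
A \ B includes elements in A that are not in B.
Check each element of A:
5 (in B, remove), 14 (not in B, keep), 19 (in B, remove), 25 (not in B, keep)
A \ B = {14, 25}

{14, 25}


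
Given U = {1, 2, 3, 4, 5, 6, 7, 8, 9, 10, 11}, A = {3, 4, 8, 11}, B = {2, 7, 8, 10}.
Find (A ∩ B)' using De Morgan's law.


U = {1, 2, 3, 4, 5, 6, 7, 8, 9, 10, 11}
A = {3, 4, 8, 11}, B = {2, 7, 8, 10}
A ∩ B = {8}
(A ∩ B)' = U \ (A ∩ B) = {1, 2, 3, 4, 5, 6, 7, 9, 10, 11}
Verification via A' ∪ B': A' = {1, 2, 5, 6, 7, 9, 10}, B' = {1, 3, 4, 5, 6, 9, 11}
A' ∪ B' = {1, 2, 3, 4, 5, 6, 7, 9, 10, 11} ✓

{1, 2, 3, 4, 5, 6, 7, 9, 10, 11}


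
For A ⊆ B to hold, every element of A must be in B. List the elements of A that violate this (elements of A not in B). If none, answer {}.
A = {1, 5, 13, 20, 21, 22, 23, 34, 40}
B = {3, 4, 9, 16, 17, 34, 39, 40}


Set A = {1, 5, 13, 20, 21, 22, 23, 34, 40}
Set B = {3, 4, 9, 16, 17, 34, 39, 40}
Check each element of A against B:
1 ∉ B (include), 5 ∉ B (include), 13 ∉ B (include), 20 ∉ B (include), 21 ∉ B (include), 22 ∉ B (include), 23 ∉ B (include), 34 ∈ B, 40 ∈ B
Elements of A not in B: {1, 5, 13, 20, 21, 22, 23}

{1, 5, 13, 20, 21, 22, 23}


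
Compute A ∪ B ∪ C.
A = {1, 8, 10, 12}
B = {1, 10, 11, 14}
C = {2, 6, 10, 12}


Set A = {1, 8, 10, 12}
Set B = {1, 10, 11, 14}
Set C = {2, 6, 10, 12}
First, A ∪ B = {1, 8, 10, 11, 12, 14}
Then, (A ∪ B) ∪ C = {1, 2, 6, 8, 10, 11, 12, 14}

{1, 2, 6, 8, 10, 11, 12, 14}


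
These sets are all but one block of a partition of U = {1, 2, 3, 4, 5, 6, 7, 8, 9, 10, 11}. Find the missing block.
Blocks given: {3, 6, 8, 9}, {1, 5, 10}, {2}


U = {1, 2, 3, 4, 5, 6, 7, 8, 9, 10, 11}
Shown blocks: {3, 6, 8, 9}, {1, 5, 10}, {2}
A partition's blocks are pairwise disjoint and cover U, so the missing block = U \ (union of shown blocks).
Union of shown blocks: {1, 2, 3, 5, 6, 8, 9, 10}
Missing block = U \ (union) = {4, 7, 11}

{4, 7, 11}


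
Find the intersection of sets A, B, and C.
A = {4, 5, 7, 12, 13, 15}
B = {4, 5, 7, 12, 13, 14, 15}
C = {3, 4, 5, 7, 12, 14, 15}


Set A = {4, 5, 7, 12, 13, 15}
Set B = {4, 5, 7, 12, 13, 14, 15}
Set C = {3, 4, 5, 7, 12, 14, 15}
First, A ∩ B = {4, 5, 7, 12, 13, 15}
Then, (A ∩ B) ∩ C = {4, 5, 7, 12, 15}

{4, 5, 7, 12, 15}


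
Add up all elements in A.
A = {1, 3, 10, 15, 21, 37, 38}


Set A = {1, 3, 10, 15, 21, 37, 38}
Sum = 1 + 3 + 10 + 15 + 21 + 37 + 38 = 125

125


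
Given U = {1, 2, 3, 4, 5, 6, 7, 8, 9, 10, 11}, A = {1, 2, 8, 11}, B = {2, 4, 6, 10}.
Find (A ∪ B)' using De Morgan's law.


U = {1, 2, 3, 4, 5, 6, 7, 8, 9, 10, 11}
A = {1, 2, 8, 11}, B = {2, 4, 6, 10}
A ∪ B = {1, 2, 4, 6, 8, 10, 11}
(A ∪ B)' = U \ (A ∪ B) = {3, 5, 7, 9}
Verification via A' ∩ B': A' = {3, 4, 5, 6, 7, 9, 10}, B' = {1, 3, 5, 7, 8, 9, 11}
A' ∩ B' = {3, 5, 7, 9} ✓

{3, 5, 7, 9}


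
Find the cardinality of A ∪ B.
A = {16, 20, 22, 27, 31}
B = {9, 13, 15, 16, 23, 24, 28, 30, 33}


Set A = {16, 20, 22, 27, 31}, |A| = 5
Set B = {9, 13, 15, 16, 23, 24, 28, 30, 33}, |B| = 9
A ∩ B = {16}, |A ∩ B| = 1
|A ∪ B| = |A| + |B| - |A ∩ B| = 5 + 9 - 1 = 13

13


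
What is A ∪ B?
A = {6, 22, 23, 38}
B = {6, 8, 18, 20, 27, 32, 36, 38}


Set A = {6, 22, 23, 38}
Set B = {6, 8, 18, 20, 27, 32, 36, 38}
A ∪ B includes all elements in either set.
Elements from A: {6, 22, 23, 38}
Elements from B not already included: {8, 18, 20, 27, 32, 36}
A ∪ B = {6, 8, 18, 20, 22, 23, 27, 32, 36, 38}

{6, 8, 18, 20, 22, 23, 27, 32, 36, 38}


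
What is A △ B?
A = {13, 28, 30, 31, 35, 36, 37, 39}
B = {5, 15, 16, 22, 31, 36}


Set A = {13, 28, 30, 31, 35, 36, 37, 39}
Set B = {5, 15, 16, 22, 31, 36}
A △ B = (A \ B) ∪ (B \ A)
Elements in A but not B: {13, 28, 30, 35, 37, 39}
Elements in B but not A: {5, 15, 16, 22}
A △ B = {5, 13, 15, 16, 22, 28, 30, 35, 37, 39}

{5, 13, 15, 16, 22, 28, 30, 35, 37, 39}


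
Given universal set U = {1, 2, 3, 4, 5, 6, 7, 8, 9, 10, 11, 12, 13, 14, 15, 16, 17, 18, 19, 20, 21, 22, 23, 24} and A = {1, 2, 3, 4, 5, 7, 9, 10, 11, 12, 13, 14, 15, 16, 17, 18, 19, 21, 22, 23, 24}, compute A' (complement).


Universal set U = {1, 2, 3, 4, 5, 6, 7, 8, 9, 10, 11, 12, 13, 14, 15, 16, 17, 18, 19, 20, 21, 22, 23, 24}
Set A = {1, 2, 3, 4, 5, 7, 9, 10, 11, 12, 13, 14, 15, 16, 17, 18, 19, 21, 22, 23, 24}
A' = U \ A = elements in U but not in A
Checking each element of U:
1 (in A, exclude), 2 (in A, exclude), 3 (in A, exclude), 4 (in A, exclude), 5 (in A, exclude), 6 (not in A, include), 7 (in A, exclude), 8 (not in A, include), 9 (in A, exclude), 10 (in A, exclude), 11 (in A, exclude), 12 (in A, exclude), 13 (in A, exclude), 14 (in A, exclude), 15 (in A, exclude), 16 (in A, exclude), 17 (in A, exclude), 18 (in A, exclude), 19 (in A, exclude), 20 (not in A, include), 21 (in A, exclude), 22 (in A, exclude), 23 (in A, exclude), 24 (in A, exclude)
A' = {6, 8, 20}

{6, 8, 20}


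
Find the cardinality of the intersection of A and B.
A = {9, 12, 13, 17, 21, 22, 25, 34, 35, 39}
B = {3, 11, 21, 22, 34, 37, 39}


Set A = {9, 12, 13, 17, 21, 22, 25, 34, 35, 39}
Set B = {3, 11, 21, 22, 34, 37, 39}
A ∩ B = {21, 22, 34, 39}
|A ∩ B| = 4

4


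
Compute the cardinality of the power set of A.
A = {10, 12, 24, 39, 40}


Set A = {10, 12, 24, 39, 40}
|A| = 5
The power set P(A) contains all subsets of A.
|P(A)| = 2^|A| = 2^5 = 32

32


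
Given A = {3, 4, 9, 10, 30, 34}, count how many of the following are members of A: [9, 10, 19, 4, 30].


Set A = {3, 4, 9, 10, 30, 34}
Candidates: [9, 10, 19, 4, 30]
Check each candidate:
9 ∈ A, 10 ∈ A, 19 ∉ A, 4 ∈ A, 30 ∈ A
Count of candidates in A: 4

4


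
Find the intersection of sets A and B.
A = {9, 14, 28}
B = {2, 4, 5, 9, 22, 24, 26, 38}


Set A = {9, 14, 28}
Set B = {2, 4, 5, 9, 22, 24, 26, 38}
A ∩ B includes only elements in both sets.
Check each element of A against B:
9 ✓, 14 ✗, 28 ✗
A ∩ B = {9}

{9}


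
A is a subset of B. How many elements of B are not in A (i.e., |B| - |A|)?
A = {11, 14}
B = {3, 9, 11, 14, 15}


Set A = {11, 14}, |A| = 2
Set B = {3, 9, 11, 14, 15}, |B| = 5
Since A ⊆ B: B \ A = {3, 9, 15}
|B| - |A| = 5 - 2 = 3

3


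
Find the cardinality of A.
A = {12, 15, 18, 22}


Set A = {12, 15, 18, 22}
Listing elements: 12, 15, 18, 22
Counting: 4 elements
|A| = 4

4


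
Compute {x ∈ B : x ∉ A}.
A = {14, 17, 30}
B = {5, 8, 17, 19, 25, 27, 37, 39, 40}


Set A = {14, 17, 30}
Set B = {5, 8, 17, 19, 25, 27, 37, 39, 40}
Check each element of B against A:
5 ∉ A (include), 8 ∉ A (include), 17 ∈ A, 19 ∉ A (include), 25 ∉ A (include), 27 ∉ A (include), 37 ∉ A (include), 39 ∉ A (include), 40 ∉ A (include)
Elements of B not in A: {5, 8, 19, 25, 27, 37, 39, 40}

{5, 8, 19, 25, 27, 37, 39, 40}


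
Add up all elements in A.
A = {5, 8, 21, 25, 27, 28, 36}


Set A = {5, 8, 21, 25, 27, 28, 36}
Sum = 5 + 8 + 21 + 25 + 27 + 28 + 36 = 150

150


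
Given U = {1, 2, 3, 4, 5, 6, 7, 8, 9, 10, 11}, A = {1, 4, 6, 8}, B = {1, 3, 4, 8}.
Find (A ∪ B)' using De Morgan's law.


U = {1, 2, 3, 4, 5, 6, 7, 8, 9, 10, 11}
A = {1, 4, 6, 8}, B = {1, 3, 4, 8}
A ∪ B = {1, 3, 4, 6, 8}
(A ∪ B)' = U \ (A ∪ B) = {2, 5, 7, 9, 10, 11}
Verification via A' ∩ B': A' = {2, 3, 5, 7, 9, 10, 11}, B' = {2, 5, 6, 7, 9, 10, 11}
A' ∩ B' = {2, 5, 7, 9, 10, 11} ✓

{2, 5, 7, 9, 10, 11}


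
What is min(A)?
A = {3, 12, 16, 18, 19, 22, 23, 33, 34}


Set A = {3, 12, 16, 18, 19, 22, 23, 33, 34}
Elements in ascending order: 3, 12, 16, 18, 19, 22, 23, 33, 34
The smallest element is 3.

3


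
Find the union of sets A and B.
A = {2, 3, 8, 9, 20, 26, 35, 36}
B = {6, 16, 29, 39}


Set A = {2, 3, 8, 9, 20, 26, 35, 36}
Set B = {6, 16, 29, 39}
A ∪ B includes all elements in either set.
Elements from A: {2, 3, 8, 9, 20, 26, 35, 36}
Elements from B not already included: {6, 16, 29, 39}
A ∪ B = {2, 3, 6, 8, 9, 16, 20, 26, 29, 35, 36, 39}

{2, 3, 6, 8, 9, 16, 20, 26, 29, 35, 36, 39}


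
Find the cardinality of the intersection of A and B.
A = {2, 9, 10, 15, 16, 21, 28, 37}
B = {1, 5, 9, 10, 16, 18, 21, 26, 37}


Set A = {2, 9, 10, 15, 16, 21, 28, 37}
Set B = {1, 5, 9, 10, 16, 18, 21, 26, 37}
A ∩ B = {9, 10, 16, 21, 37}
|A ∩ B| = 5

5


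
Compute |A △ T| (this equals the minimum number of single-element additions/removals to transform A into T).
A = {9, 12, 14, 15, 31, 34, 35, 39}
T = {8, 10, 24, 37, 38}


Set A = {9, 12, 14, 15, 31, 34, 35, 39}
Set T = {8, 10, 24, 37, 38}
Elements to remove from A (in A, not in T): {9, 12, 14, 15, 31, 34, 35, 39} → 8 removals
Elements to add to A (in T, not in A): {8, 10, 24, 37, 38} → 5 additions
Total edits = 8 + 5 = 13

13


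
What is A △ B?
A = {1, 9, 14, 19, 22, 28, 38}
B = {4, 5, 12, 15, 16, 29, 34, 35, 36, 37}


Set A = {1, 9, 14, 19, 22, 28, 38}
Set B = {4, 5, 12, 15, 16, 29, 34, 35, 36, 37}
A △ B = (A \ B) ∪ (B \ A)
Elements in A but not B: {1, 9, 14, 19, 22, 28, 38}
Elements in B but not A: {4, 5, 12, 15, 16, 29, 34, 35, 36, 37}
A △ B = {1, 4, 5, 9, 12, 14, 15, 16, 19, 22, 28, 29, 34, 35, 36, 37, 38}

{1, 4, 5, 9, 12, 14, 15, 16, 19, 22, 28, 29, 34, 35, 36, 37, 38}


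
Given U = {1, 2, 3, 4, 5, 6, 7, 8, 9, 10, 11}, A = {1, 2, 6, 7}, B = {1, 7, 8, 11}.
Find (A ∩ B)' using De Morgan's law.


U = {1, 2, 3, 4, 5, 6, 7, 8, 9, 10, 11}
A = {1, 2, 6, 7}, B = {1, 7, 8, 11}
A ∩ B = {1, 7}
(A ∩ B)' = U \ (A ∩ B) = {2, 3, 4, 5, 6, 8, 9, 10, 11}
Verification via A' ∪ B': A' = {3, 4, 5, 8, 9, 10, 11}, B' = {2, 3, 4, 5, 6, 9, 10}
A' ∪ B' = {2, 3, 4, 5, 6, 8, 9, 10, 11} ✓

{2, 3, 4, 5, 6, 8, 9, 10, 11}


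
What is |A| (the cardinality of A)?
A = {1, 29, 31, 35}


Set A = {1, 29, 31, 35}
Listing elements: 1, 29, 31, 35
Counting: 4 elements
|A| = 4

4


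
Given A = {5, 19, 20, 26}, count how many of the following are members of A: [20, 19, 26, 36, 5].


Set A = {5, 19, 20, 26}
Candidates: [20, 19, 26, 36, 5]
Check each candidate:
20 ∈ A, 19 ∈ A, 26 ∈ A, 36 ∉ A, 5 ∈ A
Count of candidates in A: 4

4


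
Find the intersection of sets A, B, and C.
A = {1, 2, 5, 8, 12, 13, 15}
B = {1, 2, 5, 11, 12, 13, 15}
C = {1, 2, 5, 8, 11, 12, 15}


Set A = {1, 2, 5, 8, 12, 13, 15}
Set B = {1, 2, 5, 11, 12, 13, 15}
Set C = {1, 2, 5, 8, 11, 12, 15}
First, A ∩ B = {1, 2, 5, 12, 13, 15}
Then, (A ∩ B) ∩ C = {1, 2, 5, 12, 15}

{1, 2, 5, 12, 15}


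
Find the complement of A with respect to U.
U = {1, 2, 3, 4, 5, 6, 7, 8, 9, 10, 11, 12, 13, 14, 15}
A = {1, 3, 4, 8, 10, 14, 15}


Universal set U = {1, 2, 3, 4, 5, 6, 7, 8, 9, 10, 11, 12, 13, 14, 15}
Set A = {1, 3, 4, 8, 10, 14, 15}
A' = U \ A = elements in U but not in A
Checking each element of U:
1 (in A, exclude), 2 (not in A, include), 3 (in A, exclude), 4 (in A, exclude), 5 (not in A, include), 6 (not in A, include), 7 (not in A, include), 8 (in A, exclude), 9 (not in A, include), 10 (in A, exclude), 11 (not in A, include), 12 (not in A, include), 13 (not in A, include), 14 (in A, exclude), 15 (in A, exclude)
A' = {2, 5, 6, 7, 9, 11, 12, 13}

{2, 5, 6, 7, 9, 11, 12, 13}


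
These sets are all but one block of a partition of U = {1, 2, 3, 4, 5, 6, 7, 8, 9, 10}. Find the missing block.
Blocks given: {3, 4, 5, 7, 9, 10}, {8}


U = {1, 2, 3, 4, 5, 6, 7, 8, 9, 10}
Shown blocks: {3, 4, 5, 7, 9, 10}, {8}
A partition's blocks are pairwise disjoint and cover U, so the missing block = U \ (union of shown blocks).
Union of shown blocks: {3, 4, 5, 7, 8, 9, 10}
Missing block = U \ (union) = {1, 2, 6}

{1, 2, 6}


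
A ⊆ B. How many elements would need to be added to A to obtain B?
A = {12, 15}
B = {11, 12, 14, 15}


Set A = {12, 15}, |A| = 2
Set B = {11, 12, 14, 15}, |B| = 4
Since A ⊆ B: B \ A = {11, 14}
|B| - |A| = 4 - 2 = 2

2


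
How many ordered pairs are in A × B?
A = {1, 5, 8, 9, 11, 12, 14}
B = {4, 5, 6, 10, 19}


Set A = {1, 5, 8, 9, 11, 12, 14} has 7 elements.
Set B = {4, 5, 6, 10, 19} has 5 elements.
|A × B| = |A| × |B| = 7 × 5 = 35

35


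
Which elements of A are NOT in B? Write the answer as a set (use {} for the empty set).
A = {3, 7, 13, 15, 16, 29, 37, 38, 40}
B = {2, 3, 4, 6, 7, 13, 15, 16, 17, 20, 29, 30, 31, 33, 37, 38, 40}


Set A = {3, 7, 13, 15, 16, 29, 37, 38, 40}
Set B = {2, 3, 4, 6, 7, 13, 15, 16, 17, 20, 29, 30, 31, 33, 37, 38, 40}
Check each element of A against B:
3 ∈ B, 7 ∈ B, 13 ∈ B, 15 ∈ B, 16 ∈ B, 29 ∈ B, 37 ∈ B, 38 ∈ B, 40 ∈ B
Elements of A not in B: {}

{}


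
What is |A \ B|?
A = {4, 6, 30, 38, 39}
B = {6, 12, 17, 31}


Set A = {4, 6, 30, 38, 39}
Set B = {6, 12, 17, 31}
A \ B = {4, 30, 38, 39}
|A \ B| = 4

4


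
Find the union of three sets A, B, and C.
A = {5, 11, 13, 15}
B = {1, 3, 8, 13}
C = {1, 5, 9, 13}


Set A = {5, 11, 13, 15}
Set B = {1, 3, 8, 13}
Set C = {1, 5, 9, 13}
First, A ∪ B = {1, 3, 5, 8, 11, 13, 15}
Then, (A ∪ B) ∪ C = {1, 3, 5, 8, 9, 11, 13, 15}

{1, 3, 5, 8, 9, 11, 13, 15}


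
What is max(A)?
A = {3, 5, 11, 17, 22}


Set A = {3, 5, 11, 17, 22}
Elements in ascending order: 3, 5, 11, 17, 22
The largest element is 22.

22


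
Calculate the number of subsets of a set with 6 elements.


The set has 6 elements.
The power set contains all possible subsets.
|P(A)| = 2^|A| = 2^6 = 64

64


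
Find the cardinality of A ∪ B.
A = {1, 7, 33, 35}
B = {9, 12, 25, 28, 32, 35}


Set A = {1, 7, 33, 35}, |A| = 4
Set B = {9, 12, 25, 28, 32, 35}, |B| = 6
A ∩ B = {35}, |A ∩ B| = 1
|A ∪ B| = |A| + |B| - |A ∩ B| = 4 + 6 - 1 = 9

9


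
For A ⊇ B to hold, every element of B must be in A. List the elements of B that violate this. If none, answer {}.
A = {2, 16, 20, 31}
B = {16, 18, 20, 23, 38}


Set A = {2, 16, 20, 31}
Set B = {16, 18, 20, 23, 38}
Check each element of B against A:
16 ∈ A, 18 ∉ A (include), 20 ∈ A, 23 ∉ A (include), 38 ∉ A (include)
Elements of B not in A: {18, 23, 38}

{18, 23, 38}


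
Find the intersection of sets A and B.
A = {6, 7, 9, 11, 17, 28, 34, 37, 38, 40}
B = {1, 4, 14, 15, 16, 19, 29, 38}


Set A = {6, 7, 9, 11, 17, 28, 34, 37, 38, 40}
Set B = {1, 4, 14, 15, 16, 19, 29, 38}
A ∩ B includes only elements in both sets.
Check each element of A against B:
6 ✗, 7 ✗, 9 ✗, 11 ✗, 17 ✗, 28 ✗, 34 ✗, 37 ✗, 38 ✓, 40 ✗
A ∩ B = {38}

{38}


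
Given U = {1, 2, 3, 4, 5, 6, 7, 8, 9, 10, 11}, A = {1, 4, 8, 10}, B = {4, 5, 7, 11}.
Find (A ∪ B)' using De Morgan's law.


U = {1, 2, 3, 4, 5, 6, 7, 8, 9, 10, 11}
A = {1, 4, 8, 10}, B = {4, 5, 7, 11}
A ∪ B = {1, 4, 5, 7, 8, 10, 11}
(A ∪ B)' = U \ (A ∪ B) = {2, 3, 6, 9}
Verification via A' ∩ B': A' = {2, 3, 5, 6, 7, 9, 11}, B' = {1, 2, 3, 6, 8, 9, 10}
A' ∩ B' = {2, 3, 6, 9} ✓

{2, 3, 6, 9}


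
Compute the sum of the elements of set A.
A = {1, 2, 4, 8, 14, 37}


Set A = {1, 2, 4, 8, 14, 37}
Sum = 1 + 2 + 4 + 8 + 14 + 37 = 66

66


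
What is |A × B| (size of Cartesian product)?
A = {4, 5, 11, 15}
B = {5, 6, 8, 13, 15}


Set A = {4, 5, 11, 15} has 4 elements.
Set B = {5, 6, 8, 13, 15} has 5 elements.
|A × B| = |A| × |B| = 4 × 5 = 20

20


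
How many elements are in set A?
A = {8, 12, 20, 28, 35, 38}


Set A = {8, 12, 20, 28, 35, 38}
Listing elements: 8, 12, 20, 28, 35, 38
Counting: 6 elements
|A| = 6

6


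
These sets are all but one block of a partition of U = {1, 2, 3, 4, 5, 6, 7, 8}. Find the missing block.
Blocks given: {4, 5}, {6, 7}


U = {1, 2, 3, 4, 5, 6, 7, 8}
Shown blocks: {4, 5}, {6, 7}
A partition's blocks are pairwise disjoint and cover U, so the missing block = U \ (union of shown blocks).
Union of shown blocks: {4, 5, 6, 7}
Missing block = U \ (union) = {1, 2, 3, 8}

{1, 2, 3, 8}


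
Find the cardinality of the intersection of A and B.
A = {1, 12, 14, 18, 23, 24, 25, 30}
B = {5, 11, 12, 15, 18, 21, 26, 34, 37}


Set A = {1, 12, 14, 18, 23, 24, 25, 30}
Set B = {5, 11, 12, 15, 18, 21, 26, 34, 37}
A ∩ B = {12, 18}
|A ∩ B| = 2

2
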